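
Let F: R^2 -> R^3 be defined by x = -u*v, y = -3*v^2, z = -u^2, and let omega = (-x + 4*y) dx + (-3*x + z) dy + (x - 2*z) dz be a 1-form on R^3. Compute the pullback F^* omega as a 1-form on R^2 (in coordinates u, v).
F^* omega = (-4*u^3 + 2*u^2*v - u*v^2 + 12*v^3) du + (u*v*(5*u - 6*v)) dv

Using F^*(f dg) = (f ∘ F) d(g ∘ F), substitute each coordinate x_i by F_i(u, v) in f_i, and replace dx_i by d F_i = (∂F_i/∂u) du + (∂F_i/∂v) dv.
  For the x component: f_1(F) = v*(u - 12*v); d F_1 = (-v) du + (-u) dv
  For the y component: f_2(F) = u*(-u + 3*v); d F_2 = (0) du + (-6*v) dv
  For the z component: f_3(F) = u*(2*u - v); d F_3 = (-2*u) du + (0) dv
Combining and collecting du, dv coefficients:
  coeff of du: -4*u^3 + 2*u^2*v - u*v^2 + 12*v^3
  coeff of dv: u*v*(5*u - 6*v)
F^* omega = (-4*u^3 + 2*u^2*v - u*v^2 + 12*v^3) du + (u*v*(5*u - 6*v)) dv.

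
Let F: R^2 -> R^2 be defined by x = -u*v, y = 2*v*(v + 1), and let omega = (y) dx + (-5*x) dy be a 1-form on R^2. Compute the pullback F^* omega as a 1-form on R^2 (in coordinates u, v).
F^* omega = (2*v^2*(-v - 1)) du + (2*u*v*(9*v + 4)) dv

Using F^*(f dg) = (f ∘ F) d(g ∘ F), substitute each coordinate x_i by F_i(u, v) in f_i, and replace dx_i by d F_i = (∂F_i/∂u) du + (∂F_i/∂v) dv.
  For the x component: f_1(F) = 2*v*(v + 1); d F_1 = (-v) du + (-u) dv
  For the y component: f_2(F) = 5*u*v; d F_2 = (0) du + (4*v + 2) dv
Combining and collecting du, dv coefficients:
  coeff of du: 2*v^2*(-v - 1)
  coeff of dv: 2*u*v*(9*v + 4)
F^* omega = (2*v^2*(-v - 1)) du + (2*u*v*(9*v + 4)) dv.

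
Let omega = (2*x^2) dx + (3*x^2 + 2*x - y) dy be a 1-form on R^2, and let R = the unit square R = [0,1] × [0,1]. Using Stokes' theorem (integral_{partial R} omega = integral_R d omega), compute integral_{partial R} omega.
integral_(partial R) omega = 5

Stokes: integral_partial_R omega = integral_R d omega with d omega = (∂Q/∂x - ∂P/∂y) dx ∧ dy.
  ∂Q/∂x = 6*x + 2
  ∂P/∂y = 0
  integrand = ∂Q/∂x - ∂P/∂y = 6*x + 2.
Integrating over R: integral_0^1 integral_0^1 (6*x + 2) dx dy = 5.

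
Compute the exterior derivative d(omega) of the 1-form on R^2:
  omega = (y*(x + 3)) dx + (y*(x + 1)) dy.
d(omega) = (-x + y - 3) dx ∧ dy

For a 1-form omega = sum_i f_i dx_i, the exterior derivative is
  d(omega) = sum_{i < j} (∂f_j/∂x_i - ∂f_i/∂x_j) dx_i ∧ dx_j.
  coefficient of dx ∧ dy: ∂f_2/∂x - ∂f_1/∂y = ∂(y*(x + 1))/∂x - ∂(y*(x + 3))/∂y = -x + y - 3
Assembling: d(omega) = (-x + y - 3) dx ∧ dy.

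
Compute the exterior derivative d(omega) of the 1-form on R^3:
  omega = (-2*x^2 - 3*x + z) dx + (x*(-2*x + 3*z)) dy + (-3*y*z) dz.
d(omega) = (-4*x + 3*z) dx ∧ dy + (-1) dx ∧ dz + (-3*x - 3*z) dy ∧ dz

For a 1-form omega = sum_i f_i dx_i, the exterior derivative is
  d(omega) = sum_{i < j} (∂f_j/∂x_i - ∂f_i/∂x_j) dx_i ∧ dx_j.
  coefficient of dx ∧ dy: ∂f_2/∂x - ∂f_1/∂y = ∂(x*(-2*x + 3*z))/∂x - ∂(-2*x^2 - 3*x + z)/∂y = -4*x + 3*z
  coefficient of dx ∧ dz: ∂f_3/∂x - ∂f_1/∂z = ∂(-3*y*z)/∂x - ∂(-2*x^2 - 3*x + z)/∂z = -1
  coefficient of dy ∧ dz: ∂f_3/∂y - ∂f_2/∂z = ∂(-3*y*z)/∂y - ∂(x*(-2*x + 3*z))/∂z = -3*x - 3*z
Assembling: d(omega) = (-4*x + 3*z) dx ∧ dy + (-1) dx ∧ dz + (-3*x - 3*z) dy ∧ dz.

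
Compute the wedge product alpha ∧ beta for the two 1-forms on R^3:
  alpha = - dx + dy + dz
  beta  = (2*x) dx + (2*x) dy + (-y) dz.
alpha ∧ beta = (-4*x) dx ∧ dy + (-2*x + y) dx ∧ dz + (-2*x - y) dy ∧ dz

Distribute the wedge, using dx_i ∧ dx_j = -dx_j ∧ dx_i and dx_i ∧ dx_i = 0. For each pair (i, j) with i < j, the coefficient of dx_i ∧ dx_j in alpha ∧ beta is (alpha_i * beta_j - alpha_j * beta_i). Collecting: alpha ∧ beta = (-4*x) dx ∧ dy + (-2*x + y) dx ∧ dz + (-2*x - y) dy ∧ dz.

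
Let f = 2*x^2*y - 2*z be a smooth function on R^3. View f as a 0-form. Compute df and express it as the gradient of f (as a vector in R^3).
df = (4*x*y) dx + (2*x^2) dy + (-2) dz; grad f = (4*x*y, 2*x^2, -2)

For a 0-form f, d f = (∂f/∂x) dx + (∂f/∂y) dy + (∂f/∂z) dz. The components of the vector representation are exactly the entries of grad f in Cartesian coordinates:
  ∂f/∂x = 4*x*y
  ∂f/∂y = 2*x^2
  ∂f/∂z = -2.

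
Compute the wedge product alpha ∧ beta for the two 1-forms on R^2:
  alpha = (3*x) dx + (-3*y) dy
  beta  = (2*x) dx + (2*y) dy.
alpha ∧ beta = (12*x*y) dx ∧ dy

Distribute the wedge, using dx_i ∧ dx_j = -dx_j ∧ dx_i and dx_i ∧ dx_i = 0. For each pair (i, j) with i < j, the coefficient of dx_i ∧ dx_j in alpha ∧ beta is (alpha_i * beta_j - alpha_j * beta_i). Collecting: alpha ∧ beta = (12*x*y) dx ∧ dy.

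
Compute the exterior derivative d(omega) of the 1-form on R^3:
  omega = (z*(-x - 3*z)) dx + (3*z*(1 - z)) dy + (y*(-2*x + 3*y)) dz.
d(omega) = (x - 2*y + 6*z) dx ∧ dz + (-2*x + 6*y + 6*z - 3) dy ∧ dz

For a 1-form omega = sum_i f_i dx_i, the exterior derivative is
  d(omega) = sum_{i < j} (∂f_j/∂x_i - ∂f_i/∂x_j) dx_i ∧ dx_j.
  coefficient of dx ∧ dz: ∂f_3/∂x - ∂f_1/∂z = ∂(y*(-2*x + 3*y))/∂x - ∂(z*(-x - 3*z))/∂z = x - 2*y + 6*z
  coefficient of dy ∧ dz: ∂f_3/∂y - ∂f_2/∂z = ∂(y*(-2*x + 3*y))/∂y - ∂(3*z*(1 - z))/∂z = -2*x + 6*y + 6*z - 3
Assembling: d(omega) = (x - 2*y + 6*z) dx ∧ dz + (-2*x + 6*y + 6*z - 3) dy ∧ dz.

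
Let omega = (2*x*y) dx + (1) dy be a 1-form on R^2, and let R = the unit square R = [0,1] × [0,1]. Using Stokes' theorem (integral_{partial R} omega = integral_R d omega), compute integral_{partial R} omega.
integral_(partial R) omega = -1

Stokes: integral_partial_R omega = integral_R d omega with d omega = (∂Q/∂x - ∂P/∂y) dx ∧ dy.
  ∂Q/∂x = 0
  ∂P/∂y = 2*x
  integrand = ∂Q/∂x - ∂P/∂y = -2*x.
Integrating over R: integral_0^1 integral_0^1 (-2*x) dx dy = -1.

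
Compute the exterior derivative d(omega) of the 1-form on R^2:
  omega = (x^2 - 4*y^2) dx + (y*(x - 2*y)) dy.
d(omega) = (9*y) dx ∧ dy

For a 1-form omega = sum_i f_i dx_i, the exterior derivative is
  d(omega) = sum_{i < j} (∂f_j/∂x_i - ∂f_i/∂x_j) dx_i ∧ dx_j.
  coefficient of dx ∧ dy: ∂f_2/∂x - ∂f_1/∂y = ∂(y*(x - 2*y))/∂x - ∂(x^2 - 4*y^2)/∂y = 9*y
Assembling: d(omega) = (9*y) dx ∧ dy.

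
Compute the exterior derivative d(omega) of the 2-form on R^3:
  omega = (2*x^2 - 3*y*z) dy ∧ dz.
d(omega) = (4*x) dx ∧ dy ∧ dz

For a 2-form omega = sum_{i<j} g_{ij} dx_i ∧ dx_j, the exterior derivative is
  d(omega) = sum_{i<j} d(g_{ij}) ∧ dx_i ∧ dx_j = sum_{i<j, k} (∂g_{ij}/∂x_k) dx_k ∧ dx_i ∧ dx_j.
Expand each term, using dx_k ∧ dx_i ∧ dx_j = sgn(permutation) dx_{(a)} ∧ dx_{(b)} ∧ dx_{(c)} with (a < b < c) sorted:
  d(2*x^2 - 3*y*z) includes (∂/∂x)(2*x^2 - 3*y*z) dx = (4*x) dx, which multiplied by dy ∧ dz gives (4*x) dx ∧ dy ∧ dz
Collecting like 3-forms: d(omega) = (4*x) dx ∧ dy ∧ dz.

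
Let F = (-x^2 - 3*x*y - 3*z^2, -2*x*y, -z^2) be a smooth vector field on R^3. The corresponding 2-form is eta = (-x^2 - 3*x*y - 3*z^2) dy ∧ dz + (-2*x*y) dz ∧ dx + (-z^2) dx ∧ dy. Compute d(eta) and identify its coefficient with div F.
d(eta) = (-4*x - 3*y - 2*z) dx ∧ dy ∧ dz; div F = -4*x - 3*y - 2*z

For a 2-form in R^3 of the form above, applying d gives a 3-form with coefficient ∂P/∂x + ∂Q/∂y + ∂R/∂z:
  ∂P/∂x = -2*x - 3*y
  ∂Q/∂y = -2*x
  ∂R/∂z = -2*z
Sum = -4*x - 3*y - 2*z, which is exactly div F.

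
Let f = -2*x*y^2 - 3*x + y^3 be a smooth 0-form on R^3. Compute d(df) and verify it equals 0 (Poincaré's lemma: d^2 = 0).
d(df) = 0

Step 1: df = sum_i (∂f/∂x_i) dx_i = (-2*y^2 - 3) dx + (y*(-4*x + 3*y)) dy + (0) dz.
Step 2: Apply d again. Using the 1-form formula, the coefficient of dx ∧ dy in d(df) is ∂^2 f/∂x ∂y - ∂^2 f/∂y ∂x = (-4*y) - (-4*y) = 0 (equality of mixed partials for smooth f).
Similarly for dx ∧ dz and dy ∧ dz — all coefficients vanish. So d(df) = 0.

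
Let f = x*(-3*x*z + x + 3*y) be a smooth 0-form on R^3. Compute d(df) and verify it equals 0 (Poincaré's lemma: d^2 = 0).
d(df) = 0

Step 1: df = sum_i (∂f/∂x_i) dx_i = (-6*x*z + 2*x + 3*y) dx + (3*x) dy + (-3*x^2) dz.
Step 2: Apply d again. Using the 1-form formula, the coefficient of dx ∧ dy in d(df) is ∂^2 f/∂x ∂y - ∂^2 f/∂y ∂x = (3) - (3) = 0 (equality of mixed partials for smooth f).
Similarly for dx ∧ dz and dy ∧ dz — all coefficients vanish. So d(df) = 0.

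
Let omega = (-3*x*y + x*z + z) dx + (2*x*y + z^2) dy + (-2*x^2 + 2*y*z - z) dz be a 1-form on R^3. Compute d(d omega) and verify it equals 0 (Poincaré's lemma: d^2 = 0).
d(d omega) = 0

Step 1: d omega = sum_{i<j} (∂f_j/∂x_i - ∂f_i/∂x_j) dx_i ∧ dx_j:
  coeff of dx ∧ dy: 3*x + 2*y
  coeff of dx ∧ dz: -5*x - 1
  coeff of dy ∧ dz: 0
Step 2: Apply d again to each 2-form coefficient. The only possible 3-form in R^3 is dx ∧ dy ∧ dz, with coefficient
  ∂(coeff of dy∧dz)/∂x - ∂(coeff of dx∧dz)/∂y + ∂(coeff of dx∧dy)/∂z
  = ∂/∂x (0) - ∂/∂y (-5*x - 1) + ∂/∂z (3*x + 2*y).
Each of these terms simplifies to sums of mixed partials that cancel in pairs. The result is 0 (by equality of mixed partials for smooth functions — Schwarz / Clairaut).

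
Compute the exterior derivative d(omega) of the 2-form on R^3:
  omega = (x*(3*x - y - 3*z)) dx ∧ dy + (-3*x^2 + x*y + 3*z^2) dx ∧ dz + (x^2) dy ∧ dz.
d(omega) = (-2*x) dx ∧ dy ∧ dz

For a 2-form omega = sum_{i<j} g_{ij} dx_i ∧ dx_j, the exterior derivative is
  d(omega) = sum_{i<j} d(g_{ij}) ∧ dx_i ∧ dx_j = sum_{i<j, k} (∂g_{ij}/∂x_k) dx_k ∧ dx_i ∧ dx_j.
Expand each term, using dx_k ∧ dx_i ∧ dx_j = sgn(permutation) dx_{(a)} ∧ dx_{(b)} ∧ dx_{(c)} with (a < b < c) sorted:
  d(x*(3*x - y - 3*z)) includes (∂/∂z)(x*(3*x - y - 3*z)) dz = (-3*x) dz, which multiplied by dx ∧ dy gives (-3*x) dx ∧ dy ∧ dz
  d(-3*x^2 + x*y + 3*z^2) includes (∂/∂y)(-3*x^2 + x*y + 3*z^2) dy = (x) dy, which multiplied by dx ∧ dz gives (-x) dx ∧ dy ∧ dz
  d(x^2) includes (∂/∂x)(x^2) dx = (2*x) dx, which multiplied by dy ∧ dz gives (2*x) dx ∧ dy ∧ dz
Collecting like 3-forms: d(omega) = (-2*x) dx ∧ dy ∧ dz.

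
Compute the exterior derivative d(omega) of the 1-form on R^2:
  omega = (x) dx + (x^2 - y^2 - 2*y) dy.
d(omega) = (2*x) dx ∧ dy

For a 1-form omega = sum_i f_i dx_i, the exterior derivative is
  d(omega) = sum_{i < j} (∂f_j/∂x_i - ∂f_i/∂x_j) dx_i ∧ dx_j.
  coefficient of dx ∧ dy: ∂f_2/∂x - ∂f_1/∂y = ∂(x^2 - y^2 - 2*y)/∂x - ∂(x)/∂y = 2*x
Assembling: d(omega) = (2*x) dx ∧ dy.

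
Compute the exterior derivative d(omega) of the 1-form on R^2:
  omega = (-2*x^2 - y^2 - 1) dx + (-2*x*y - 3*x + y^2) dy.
d(omega) = (-3) dx ∧ dy

For a 1-form omega = sum_i f_i dx_i, the exterior derivative is
  d(omega) = sum_{i < j} (∂f_j/∂x_i - ∂f_i/∂x_j) dx_i ∧ dx_j.
  coefficient of dx ∧ dy: ∂f_2/∂x - ∂f_1/∂y = ∂(-2*x*y - 3*x + y^2)/∂x - ∂(-2*x^2 - y^2 - 1)/∂y = -3
Assembling: d(omega) = (-3) dx ∧ dy.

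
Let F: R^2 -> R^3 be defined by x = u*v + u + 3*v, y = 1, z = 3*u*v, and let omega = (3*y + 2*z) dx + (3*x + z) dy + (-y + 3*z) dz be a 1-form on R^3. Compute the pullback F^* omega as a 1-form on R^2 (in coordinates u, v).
F^* omega = (33*u*v^2 + 6*u*v + 3) du + (33*u^2*v + 18*u*v + 9) dv

Using F^*(f dg) = (f ∘ F) d(g ∘ F), substitute each coordinate x_i by F_i(u, v) in f_i, and replace dx_i by d F_i = (∂F_i/∂u) du + (∂F_i/∂v) dv.
  For the x component: f_1(F) = 6*u*v + 3; d F_1 = (v + 1) du + (u + 3) dv
  For the y component: f_2(F) = 6*u*v + 3*u + 9*v; d F_2 = (0) du + (0) dv
  For the z component: f_3(F) = 9*u*v - 1; d F_3 = (3*v) du + (3*u) dv
Combining and collecting du, dv coefficients:
  coeff of du: 33*u*v^2 + 6*u*v + 3
  coeff of dv: 33*u^2*v + 18*u*v + 9
F^* omega = (33*u*v^2 + 6*u*v + 3) du + (33*u^2*v + 18*u*v + 9) dv.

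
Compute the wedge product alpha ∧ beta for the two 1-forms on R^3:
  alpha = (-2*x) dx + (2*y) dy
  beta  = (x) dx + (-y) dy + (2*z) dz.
alpha ∧ beta = (-4*x*z) dx ∧ dz + (4*y*z) dy ∧ dz

Distribute the wedge, using dx_i ∧ dx_j = -dx_j ∧ dx_i and dx_i ∧ dx_i = 0. For each pair (i, j) with i < j, the coefficient of dx_i ∧ dx_j in alpha ∧ beta is (alpha_i * beta_j - alpha_j * beta_i). Collecting: alpha ∧ beta = (-4*x*z) dx ∧ dz + (4*y*z) dy ∧ dz.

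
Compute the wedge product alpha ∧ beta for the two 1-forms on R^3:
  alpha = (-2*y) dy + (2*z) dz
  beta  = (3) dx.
alpha ∧ beta = (6*y) dx ∧ dy + (-6*z) dx ∧ dz

Distribute the wedge, using dx_i ∧ dx_j = -dx_j ∧ dx_i and dx_i ∧ dx_i = 0. For each pair (i, j) with i < j, the coefficient of dx_i ∧ dx_j in alpha ∧ beta is (alpha_i * beta_j - alpha_j * beta_i). Collecting: alpha ∧ beta = (6*y) dx ∧ dy + (-6*z) dx ∧ dz.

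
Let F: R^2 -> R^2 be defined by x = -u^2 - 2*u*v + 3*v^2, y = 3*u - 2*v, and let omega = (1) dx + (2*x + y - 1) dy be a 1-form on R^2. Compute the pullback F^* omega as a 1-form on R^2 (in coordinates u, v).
F^* omega = (-6*u^2 - 12*u*v + 7*u + 18*v^2 - 8*v - 3) du + (4*u^2 + 8*u*v - 8*u - 12*v^2 + 10*v + 2) dv

Using F^*(f dg) = (f ∘ F) d(g ∘ F), substitute each coordinate x_i by F_i(u, v) in f_i, and replace dx_i by d F_i = (∂F_i/∂u) du + (∂F_i/∂v) dv.
  For the x component: f_1(F) = 1; d F_1 = (-2*u - 2*v) du + (-2*u + 6*v) dv
  For the y component: f_2(F) = -2*u^2 - 4*u*v + 3*u + 6*v^2 - 2*v - 1; d F_2 = (3) du + (-2) dv
Combining and collecting du, dv coefficients:
  coeff of du: -6*u^2 - 12*u*v + 7*u + 18*v^2 - 8*v - 3
  coeff of dv: 4*u^2 + 8*u*v - 8*u - 12*v^2 + 10*v + 2
F^* omega = (-6*u^2 - 12*u*v + 7*u + 18*v^2 - 8*v - 3) du + (4*u^2 + 8*u*v - 8*u - 12*v^2 + 10*v + 2) dv.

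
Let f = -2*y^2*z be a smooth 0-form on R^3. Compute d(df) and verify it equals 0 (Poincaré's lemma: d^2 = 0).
d(df) = 0

Step 1: df = sum_i (∂f/∂x_i) dx_i = (0) dx + (-4*y*z) dy + (-2*y^2) dz.
Step 2: Apply d again. Using the 1-form formula, the coefficient of dx ∧ dy in d(df) is ∂^2 f/∂x ∂y - ∂^2 f/∂y ∂x = (0) - (0) = 0 (equality of mixed partials for smooth f).
Similarly for dx ∧ dz and dy ∧ dz — all coefficients vanish. So d(df) = 0.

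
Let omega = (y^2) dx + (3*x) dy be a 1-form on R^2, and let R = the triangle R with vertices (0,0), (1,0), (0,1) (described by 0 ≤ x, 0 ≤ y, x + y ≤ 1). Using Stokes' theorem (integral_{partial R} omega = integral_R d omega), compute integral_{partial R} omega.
integral_(partial R) omega = 7/6

Stokes: integral_partial_R omega = integral_R d omega with d omega = (∂Q/∂x - ∂P/∂y) dx ∧ dy.
  ∂Q/∂x = 3
  ∂P/∂y = 2*y
  integrand = ∂Q/∂x - ∂P/∂y = 3 - 2*y.
Integrating over R: integral_0^1 integral_0^{1-x} (3 - 2*y) dy dx = 7/6.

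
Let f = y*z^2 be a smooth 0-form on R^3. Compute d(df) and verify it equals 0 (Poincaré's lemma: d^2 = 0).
d(df) = 0

Step 1: df = sum_i (∂f/∂x_i) dx_i = (0) dx + (z^2) dy + (2*y*z) dz.
Step 2: Apply d again. Using the 1-form formula, the coefficient of dx ∧ dy in d(df) is ∂^2 f/∂x ∂y - ∂^2 f/∂y ∂x = (0) - (0) = 0 (equality of mixed partials for smooth f).
Similarly for dx ∧ dz and dy ∧ dz — all coefficients vanish. So d(df) = 0.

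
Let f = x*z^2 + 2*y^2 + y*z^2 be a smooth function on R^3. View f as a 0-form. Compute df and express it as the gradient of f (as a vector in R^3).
df = (z^2) dx + (4*y + z^2) dy + (2*z*(x + y)) dz; grad f = (z^2, 4*y + z^2, 2*z*(x + y))

For a 0-form f, d f = (∂f/∂x) dx + (∂f/∂y) dy + (∂f/∂z) dz. The components of the vector representation are exactly the entries of grad f in Cartesian coordinates:
  ∂f/∂x = z^2
  ∂f/∂y = 4*y + z^2
  ∂f/∂z = 2*z*(x + y).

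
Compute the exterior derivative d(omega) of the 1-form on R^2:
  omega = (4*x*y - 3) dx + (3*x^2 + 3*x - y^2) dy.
d(omega) = (2*x + 3) dx ∧ dy

For a 1-form omega = sum_i f_i dx_i, the exterior derivative is
  d(omega) = sum_{i < j} (∂f_j/∂x_i - ∂f_i/∂x_j) dx_i ∧ dx_j.
  coefficient of dx ∧ dy: ∂f_2/∂x - ∂f_1/∂y = ∂(3*x^2 + 3*x - y^2)/∂x - ∂(4*x*y - 3)/∂y = 2*x + 3
Assembling: d(omega) = (2*x + 3) dx ∧ dy.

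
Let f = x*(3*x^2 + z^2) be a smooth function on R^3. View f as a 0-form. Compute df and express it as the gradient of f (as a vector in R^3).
df = (9*x^2 + z^2) dx + (0) dy + (2*x*z) dz; grad f = (9*x^2 + z^2, 0, 2*x*z)

For a 0-form f, d f = (∂f/∂x) dx + (∂f/∂y) dy + (∂f/∂z) dz. The components of the vector representation are exactly the entries of grad f in Cartesian coordinates:
  ∂f/∂x = 9*x^2 + z^2
  ∂f/∂y = 0
  ∂f/∂z = 2*x*z.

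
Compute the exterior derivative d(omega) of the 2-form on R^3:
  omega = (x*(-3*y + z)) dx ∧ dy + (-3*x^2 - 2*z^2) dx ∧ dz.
d(omega) = (x) dx ∧ dy ∧ dz

For a 2-form omega = sum_{i<j} g_{ij} dx_i ∧ dx_j, the exterior derivative is
  d(omega) = sum_{i<j} d(g_{ij}) ∧ dx_i ∧ dx_j = sum_{i<j, k} (∂g_{ij}/∂x_k) dx_k ∧ dx_i ∧ dx_j.
Expand each term, using dx_k ∧ dx_i ∧ dx_j = sgn(permutation) dx_{(a)} ∧ dx_{(b)} ∧ dx_{(c)} with (a < b < c) sorted:
  d(x*(-3*y + z)) includes (∂/∂z)(x*(-3*y + z)) dz = (x) dz, which multiplied by dx ∧ dy gives (x) dx ∧ dy ∧ dz
Collecting like 3-forms: d(omega) = (x) dx ∧ dy ∧ dz.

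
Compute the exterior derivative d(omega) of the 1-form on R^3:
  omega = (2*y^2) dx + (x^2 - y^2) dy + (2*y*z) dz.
d(omega) = (2*x - 4*y) dx ∧ dy + (2*z) dy ∧ dz

For a 1-form omega = sum_i f_i dx_i, the exterior derivative is
  d(omega) = sum_{i < j} (∂f_j/∂x_i - ∂f_i/∂x_j) dx_i ∧ dx_j.
  coefficient of dx ∧ dy: ∂f_2/∂x - ∂f_1/∂y = ∂(x^2 - y^2)/∂x - ∂(2*y^2)/∂y = 2*x - 4*y
  coefficient of dy ∧ dz: ∂f_3/∂y - ∂f_2/∂z = ∂(2*y*z)/∂y - ∂(x^2 - y^2)/∂z = 2*z
Assembling: d(omega) = (2*x - 4*y) dx ∧ dy + (2*z) dy ∧ dz.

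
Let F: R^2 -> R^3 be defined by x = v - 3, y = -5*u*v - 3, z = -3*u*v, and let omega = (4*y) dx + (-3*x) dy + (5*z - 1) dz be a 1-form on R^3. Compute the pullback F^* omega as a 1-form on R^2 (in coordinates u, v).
F^* omega = (3*v*(15*u*v + 5*v - 14)) du + (45*u^2*v - 5*u*v - 42*u - 12) dv

Using F^*(f dg) = (f ∘ F) d(g ∘ F), substitute each coordinate x_i by F_i(u, v) in f_i, and replace dx_i by d F_i = (∂F_i/∂u) du + (∂F_i/∂v) dv.
  For the x component: f_1(F) = -20*u*v - 12; d F_1 = (0) du + (1) dv
  For the y component: f_2(F) = 9 - 3*v; d F_2 = (-5*v) du + (-5*u) dv
  For the z component: f_3(F) = -15*u*v - 1; d F_3 = (-3*v) du + (-3*u) dv
Combining and collecting du, dv coefficients:
  coeff of du: 3*v*(15*u*v + 5*v - 14)
  coeff of dv: 45*u^2*v - 5*u*v - 42*u - 12
F^* omega = (3*v*(15*u*v + 5*v - 14)) du + (45*u^2*v - 5*u*v - 42*u - 12) dv.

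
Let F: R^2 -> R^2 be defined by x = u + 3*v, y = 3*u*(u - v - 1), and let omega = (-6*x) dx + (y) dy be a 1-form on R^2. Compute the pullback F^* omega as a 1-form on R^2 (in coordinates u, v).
F^* omega = (18*u^3 - 27*u^2*v - 27*u^2 + 9*u*v^2 + 18*u*v + 3*u - 18*v) du + (-9*u^3 + 9*u^2*v + 9*u^2 - 18*u - 54*v) dv

Using F^*(f dg) = (f ∘ F) d(g ∘ F), substitute each coordinate x_i by F_i(u, v) in f_i, and replace dx_i by d F_i = (∂F_i/∂u) du + (∂F_i/∂v) dv.
  For the x component: f_1(F) = -6*u - 18*v; d F_1 = (1) du + (3) dv
  For the y component: f_2(F) = 3*u*(u - v - 1); d F_2 = (6*u - 3*v - 3) du + (-3*u) dv
Combining and collecting du, dv coefficients:
  coeff of du: 18*u^3 - 27*u^2*v - 27*u^2 + 9*u*v^2 + 18*u*v + 3*u - 18*v
  coeff of dv: -9*u^3 + 9*u^2*v + 9*u^2 - 18*u - 54*v
F^* omega = (18*u^3 - 27*u^2*v - 27*u^2 + 9*u*v^2 + 18*u*v + 3*u - 18*v) du + (-9*u^3 + 9*u^2*v + 9*u^2 - 18*u - 54*v) dv.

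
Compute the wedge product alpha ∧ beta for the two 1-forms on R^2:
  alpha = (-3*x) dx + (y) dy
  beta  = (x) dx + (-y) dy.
alpha ∧ beta = (2*x*y) dx ∧ dy

Distribute the wedge, using dx_i ∧ dx_j = -dx_j ∧ dx_i and dx_i ∧ dx_i = 0. For each pair (i, j) with i < j, the coefficient of dx_i ∧ dx_j in alpha ∧ beta is (alpha_i * beta_j - alpha_j * beta_i). Collecting: alpha ∧ beta = (2*x*y) dx ∧ dy.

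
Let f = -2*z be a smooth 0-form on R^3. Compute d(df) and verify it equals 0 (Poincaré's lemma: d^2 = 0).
d(df) = 0

Step 1: df = sum_i (∂f/∂x_i) dx_i = (0) dx + (0) dy + (-2) dz.
Step 2: Apply d again. Using the 1-form formula, the coefficient of dx ∧ dy in d(df) is ∂^2 f/∂x ∂y - ∂^2 f/∂y ∂x = (0) - (0) = 0 (equality of mixed partials for smooth f).
Similarly for dx ∧ dz and dy ∧ dz — all coefficients vanish. So d(df) = 0.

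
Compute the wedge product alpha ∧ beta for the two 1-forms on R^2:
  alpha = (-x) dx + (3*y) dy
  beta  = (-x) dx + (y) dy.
alpha ∧ beta = (2*x*y) dx ∧ dy

Distribute the wedge, using dx_i ∧ dx_j = -dx_j ∧ dx_i and dx_i ∧ dx_i = 0. For each pair (i, j) with i < j, the coefficient of dx_i ∧ dx_j in alpha ∧ beta is (alpha_i * beta_j - alpha_j * beta_i). Collecting: alpha ∧ beta = (2*x*y) dx ∧ dy.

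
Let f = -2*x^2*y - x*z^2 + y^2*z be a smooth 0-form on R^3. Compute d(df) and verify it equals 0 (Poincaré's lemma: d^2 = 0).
d(df) = 0

Step 1: df = sum_i (∂f/∂x_i) dx_i = (-4*x*y - z^2) dx + (-2*x^2 + 2*y*z) dy + (-2*x*z + y^2) dz.
Step 2: Apply d again. Using the 1-form formula, the coefficient of dx ∧ dy in d(df) is ∂^2 f/∂x ∂y - ∂^2 f/∂y ∂x = (-4*x) - (-4*x) = 0 (equality of mixed partials for smooth f).
Similarly for dx ∧ dz and dy ∧ dz — all coefficients vanish. So d(df) = 0.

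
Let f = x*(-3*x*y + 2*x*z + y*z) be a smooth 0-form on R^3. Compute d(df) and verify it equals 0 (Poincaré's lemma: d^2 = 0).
d(df) = 0

Step 1: df = sum_i (∂f/∂x_i) dx_i = (-6*x*y + 4*x*z + y*z) dx + (x*(-3*x + z)) dy + (x*(2*x + y)) dz.
Step 2: Apply d again. Using the 1-form formula, the coefficient of dx ∧ dy in d(df) is ∂^2 f/∂x ∂y - ∂^2 f/∂y ∂x = (-6*x + z) - (-6*x + z) = 0 (equality of mixed partials for smooth f).
Similarly for dx ∧ dz and dy ∧ dz — all coefficients vanish. So d(df) = 0.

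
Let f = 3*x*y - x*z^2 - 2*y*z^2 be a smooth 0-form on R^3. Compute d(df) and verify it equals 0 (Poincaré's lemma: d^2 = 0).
d(df) = 0

Step 1: df = sum_i (∂f/∂x_i) dx_i = (3*y - z^2) dx + (3*x - 2*z^2) dy + (2*z*(-x - 2*y)) dz.
Step 2: Apply d again. Using the 1-form formula, the coefficient of dx ∧ dy in d(df) is ∂^2 f/∂x ∂y - ∂^2 f/∂y ∂x = (3) - (3) = 0 (equality of mixed partials for smooth f).
Similarly for dx ∧ dz and dy ∧ dz — all coefficients vanish. So d(df) = 0.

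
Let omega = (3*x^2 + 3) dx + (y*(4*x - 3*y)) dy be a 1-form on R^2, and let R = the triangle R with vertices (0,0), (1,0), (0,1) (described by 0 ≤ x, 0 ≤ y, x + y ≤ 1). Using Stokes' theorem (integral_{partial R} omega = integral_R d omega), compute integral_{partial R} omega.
integral_(partial R) omega = 2/3

Stokes: integral_partial_R omega = integral_R d omega with d omega = (∂Q/∂x - ∂P/∂y) dx ∧ dy.
  ∂Q/∂x = 4*y
  ∂P/∂y = 0
  integrand = ∂Q/∂x - ∂P/∂y = 4*y.
Integrating over R: integral_0^1 integral_0^{1-x} (4*y) dy dx = 2/3.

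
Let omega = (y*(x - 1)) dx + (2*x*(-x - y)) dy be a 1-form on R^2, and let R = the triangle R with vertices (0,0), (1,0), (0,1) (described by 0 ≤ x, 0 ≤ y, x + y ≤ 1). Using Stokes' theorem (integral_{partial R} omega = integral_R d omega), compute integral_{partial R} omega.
integral_(partial R) omega = -2/3

Stokes: integral_partial_R omega = integral_R d omega with d omega = (∂Q/∂x - ∂P/∂y) dx ∧ dy.
  ∂Q/∂x = -4*x - 2*y
  ∂P/∂y = x - 1
  integrand = ∂Q/∂x - ∂P/∂y = -5*x - 2*y + 1.
Integrating over R: integral_0^1 integral_0^{1-x} (-5*x - 2*y + 1) dy dx = -2/3.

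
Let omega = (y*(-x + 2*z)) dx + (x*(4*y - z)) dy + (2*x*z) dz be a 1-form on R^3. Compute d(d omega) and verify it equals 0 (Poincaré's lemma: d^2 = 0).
d(d omega) = 0

Step 1: d omega = sum_{i<j} (∂f_j/∂x_i - ∂f_i/∂x_j) dx_i ∧ dx_j:
  coeff of dx ∧ dy: x + 4*y - 3*z
  coeff of dx ∧ dz: -2*y + 2*z
  coeff of dy ∧ dz: x
Step 2: Apply d again to each 2-form coefficient. The only possible 3-form in R^3 is dx ∧ dy ∧ dz, with coefficient
  ∂(coeff of dy∧dz)/∂x - ∂(coeff of dx∧dz)/∂y + ∂(coeff of dx∧dy)/∂z
  = ∂/∂x (x) - ∂/∂y (-2*y + 2*z) + ∂/∂z (x + 4*y - 3*z).
Each of these terms simplifies to sums of mixed partials that cancel in pairs. The result is 0 (by equality of mixed partials for smooth functions — Schwarz / Clairaut).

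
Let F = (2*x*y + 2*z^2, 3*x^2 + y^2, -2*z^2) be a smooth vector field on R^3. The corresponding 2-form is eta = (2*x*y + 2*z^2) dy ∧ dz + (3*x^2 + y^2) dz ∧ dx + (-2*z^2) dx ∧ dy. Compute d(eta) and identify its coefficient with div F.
d(eta) = (4*y - 4*z) dx ∧ dy ∧ dz; div F = 4*y - 4*z

For a 2-form in R^3 of the form above, applying d gives a 3-form with coefficient ∂P/∂x + ∂Q/∂y + ∂R/∂z:
  ∂P/∂x = 2*y
  ∂Q/∂y = 2*y
  ∂R/∂z = -4*z
Sum = 4*y - 4*z, which is exactly div F.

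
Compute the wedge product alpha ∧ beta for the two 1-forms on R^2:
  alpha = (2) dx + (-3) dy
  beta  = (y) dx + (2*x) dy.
alpha ∧ beta = (4*x + 3*y) dx ∧ dy

Distribute the wedge, using dx_i ∧ dx_j = -dx_j ∧ dx_i and dx_i ∧ dx_i = 0. For each pair (i, j) with i < j, the coefficient of dx_i ∧ dx_j in alpha ∧ beta is (alpha_i * beta_j - alpha_j * beta_i). Collecting: alpha ∧ beta = (4*x + 3*y) dx ∧ dy.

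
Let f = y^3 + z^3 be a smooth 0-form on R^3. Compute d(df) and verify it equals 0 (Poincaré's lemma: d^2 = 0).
d(df) = 0

Step 1: df = sum_i (∂f/∂x_i) dx_i = (0) dx + (3*y^2) dy + (3*z^2) dz.
Step 2: Apply d again. Using the 1-form formula, the coefficient of dx ∧ dy in d(df) is ∂^2 f/∂x ∂y - ∂^2 f/∂y ∂x = (0) - (0) = 0 (equality of mixed partials for smooth f).
Similarly for dx ∧ dz and dy ∧ dz — all coefficients vanish. So d(df) = 0.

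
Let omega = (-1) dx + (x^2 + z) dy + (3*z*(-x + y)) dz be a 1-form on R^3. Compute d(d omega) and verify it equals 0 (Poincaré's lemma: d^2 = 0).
d(d omega) = 0

Step 1: d omega = sum_{i<j} (∂f_j/∂x_i - ∂f_i/∂x_j) dx_i ∧ dx_j:
  coeff of dx ∧ dy: 2*x
  coeff of dx ∧ dz: -3*z
  coeff of dy ∧ dz: 3*z - 1
Step 2: Apply d again to each 2-form coefficient. The only possible 3-form in R^3 is dx ∧ dy ∧ dz, with coefficient
  ∂(coeff of dy∧dz)/∂x - ∂(coeff of dx∧dz)/∂y + ∂(coeff of dx∧dy)/∂z
  = ∂/∂x (3*z - 1) - ∂/∂y (-3*z) + ∂/∂z (2*x).
Each of these terms simplifies to sums of mixed partials that cancel in pairs. The result is 0 (by equality of mixed partials for smooth functions — Schwarz / Clairaut).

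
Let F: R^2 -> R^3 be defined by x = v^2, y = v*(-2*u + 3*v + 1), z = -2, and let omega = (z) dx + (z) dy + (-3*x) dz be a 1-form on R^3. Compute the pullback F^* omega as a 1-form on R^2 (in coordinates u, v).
F^* omega = (4*v) du + (4*u - 16*v - 2) dv

Using F^*(f dg) = (f ∘ F) d(g ∘ F), substitute each coordinate x_i by F_i(u, v) in f_i, and replace dx_i by d F_i = (∂F_i/∂u) du + (∂F_i/∂v) dv.
  For the x component: f_1(F) = -2; d F_1 = (0) du + (2*v) dv
  For the y component: f_2(F) = -2; d F_2 = (-2*v) du + (-2*u + 6*v + 1) dv
  For the z component: f_3(F) = -3*v^2; d F_3 = (0) du + (0) dv
Combining and collecting du, dv coefficients:
  coeff of du: 4*v
  coeff of dv: 4*u - 16*v - 2
F^* omega = (4*v) du + (4*u - 16*v - 2) dv.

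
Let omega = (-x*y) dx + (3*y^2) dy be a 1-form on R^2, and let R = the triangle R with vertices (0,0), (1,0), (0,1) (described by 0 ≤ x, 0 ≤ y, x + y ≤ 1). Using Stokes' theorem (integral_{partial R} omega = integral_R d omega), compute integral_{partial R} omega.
integral_(partial R) omega = 1/6

Stokes: integral_partial_R omega = integral_R d omega with d omega = (∂Q/∂x - ∂P/∂y) dx ∧ dy.
  ∂Q/∂x = 0
  ∂P/∂y = -x
  integrand = ∂Q/∂x - ∂P/∂y = x.
Integrating over R: integral_0^1 integral_0^{1-x} (x) dy dx = 1/6.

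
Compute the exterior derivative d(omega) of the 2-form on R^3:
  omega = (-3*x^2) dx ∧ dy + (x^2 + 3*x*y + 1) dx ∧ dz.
d(omega) = (-3*x) dx ∧ dy ∧ dz

For a 2-form omega = sum_{i<j} g_{ij} dx_i ∧ dx_j, the exterior derivative is
  d(omega) = sum_{i<j} d(g_{ij}) ∧ dx_i ∧ dx_j = sum_{i<j, k} (∂g_{ij}/∂x_k) dx_k ∧ dx_i ∧ dx_j.
Expand each term, using dx_k ∧ dx_i ∧ dx_j = sgn(permutation) dx_{(a)} ∧ dx_{(b)} ∧ dx_{(c)} with (a < b < c) sorted:
  d(x^2 + 3*x*y + 1) includes (∂/∂y)(x^2 + 3*x*y + 1) dy = (3*x) dy, which multiplied by dx ∧ dz gives (-3*x) dx ∧ dy ∧ dz
Collecting like 3-forms: d(omega) = (-3*x) dx ∧ dy ∧ dz.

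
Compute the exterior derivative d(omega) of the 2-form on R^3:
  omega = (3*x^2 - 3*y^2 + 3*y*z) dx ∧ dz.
d(omega) = (6*y - 3*z) dx ∧ dy ∧ dz

For a 2-form omega = sum_{i<j} g_{ij} dx_i ∧ dx_j, the exterior derivative is
  d(omega) = sum_{i<j} d(g_{ij}) ∧ dx_i ∧ dx_j = sum_{i<j, k} (∂g_{ij}/∂x_k) dx_k ∧ dx_i ∧ dx_j.
Expand each term, using dx_k ∧ dx_i ∧ dx_j = sgn(permutation) dx_{(a)} ∧ dx_{(b)} ∧ dx_{(c)} with (a < b < c) sorted:
  d(3*x^2 - 3*y^2 + 3*y*z) includes (∂/∂y)(3*x^2 - 3*y^2 + 3*y*z) dy = (-6*y + 3*z) dy, which multiplied by dx ∧ dz gives (6*y - 3*z) dx ∧ dy ∧ dz
Collecting like 3-forms: d(omega) = (6*y - 3*z) dx ∧ dy ∧ dz.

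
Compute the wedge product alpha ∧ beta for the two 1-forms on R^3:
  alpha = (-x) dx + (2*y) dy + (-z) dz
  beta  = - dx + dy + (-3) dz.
alpha ∧ beta = (-x + 2*y) dx ∧ dy + (3*x - z) dx ∧ dz + (-6*y + z) dy ∧ dz

Distribute the wedge, using dx_i ∧ dx_j = -dx_j ∧ dx_i and dx_i ∧ dx_i = 0. For each pair (i, j) with i < j, the coefficient of dx_i ∧ dx_j in alpha ∧ beta is (alpha_i * beta_j - alpha_j * beta_i). Collecting: alpha ∧ beta = (-x + 2*y) dx ∧ dy + (3*x - z) dx ∧ dz + (-6*y + z) dy ∧ dz.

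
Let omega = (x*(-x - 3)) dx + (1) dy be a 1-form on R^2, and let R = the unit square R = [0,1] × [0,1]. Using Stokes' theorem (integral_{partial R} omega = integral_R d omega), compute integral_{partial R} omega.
integral_(partial R) omega = 0

Stokes: integral_partial_R omega = integral_R d omega with d omega = (∂Q/∂x - ∂P/∂y) dx ∧ dy.
  ∂Q/∂x = 0
  ∂P/∂y = 0
  integrand = ∂Q/∂x - ∂P/∂y = 0.
Integrating over R: integral_0^1 integral_0^1 (0) dx dy = 0.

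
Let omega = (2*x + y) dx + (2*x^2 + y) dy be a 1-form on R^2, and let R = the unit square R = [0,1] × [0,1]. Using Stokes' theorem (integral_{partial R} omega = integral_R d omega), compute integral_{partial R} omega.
integral_(partial R) omega = 1

Stokes: integral_partial_R omega = integral_R d omega with d omega = (∂Q/∂x - ∂P/∂y) dx ∧ dy.
  ∂Q/∂x = 4*x
  ∂P/∂y = 1
  integrand = ∂Q/∂x - ∂P/∂y = 4*x - 1.
Integrating over R: integral_0^1 integral_0^1 (4*x - 1) dx dy = 1.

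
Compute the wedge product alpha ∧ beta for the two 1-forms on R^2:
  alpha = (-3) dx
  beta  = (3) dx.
alpha ∧ beta = 0

Distribute the wedge, using dx_i ∧ dx_j = -dx_j ∧ dx_i and dx_i ∧ dx_i = 0. For each pair (i, j) with i < j, the coefficient of dx_i ∧ dx_j in alpha ∧ beta is (alpha_i * beta_j - alpha_j * beta_i). Collecting: alpha ∧ beta = 0.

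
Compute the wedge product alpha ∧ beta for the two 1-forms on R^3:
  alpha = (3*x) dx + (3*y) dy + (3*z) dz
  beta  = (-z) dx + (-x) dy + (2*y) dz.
alpha ∧ beta = (-3*x^2 + 3*y*z) dx ∧ dy + (6*x*y + 3*z^2) dx ∧ dz + (3*x*z + 6*y^2) dy ∧ dz

Distribute the wedge, using dx_i ∧ dx_j = -dx_j ∧ dx_i and dx_i ∧ dx_i = 0. For each pair (i, j) with i < j, the coefficient of dx_i ∧ dx_j in alpha ∧ beta is (alpha_i * beta_j - alpha_j * beta_i). Collecting: alpha ∧ beta = (-3*x^2 + 3*y*z) dx ∧ dy + (6*x*y + 3*z^2) dx ∧ dz + (3*x*z + 6*y^2) dy ∧ dz.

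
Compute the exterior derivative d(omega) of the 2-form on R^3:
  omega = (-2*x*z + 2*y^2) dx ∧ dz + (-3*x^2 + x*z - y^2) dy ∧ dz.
d(omega) = (-6*x - 4*y + z) dx ∧ dy ∧ dz

For a 2-form omega = sum_{i<j} g_{ij} dx_i ∧ dx_j, the exterior derivative is
  d(omega) = sum_{i<j} d(g_{ij}) ∧ dx_i ∧ dx_j = sum_{i<j, k} (∂g_{ij}/∂x_k) dx_k ∧ dx_i ∧ dx_j.
Expand each term, using dx_k ∧ dx_i ∧ dx_j = sgn(permutation) dx_{(a)} ∧ dx_{(b)} ∧ dx_{(c)} with (a < b < c) sorted:
  d(-2*x*z + 2*y^2) includes (∂/∂y)(-2*x*z + 2*y^2) dy = (4*y) dy, which multiplied by dx ∧ dz gives (-4*y) dx ∧ dy ∧ dz
  d(-3*x^2 + x*z - y^2) includes (∂/∂x)(-3*x^2 + x*z - y^2) dx = (-6*x + z) dx, which multiplied by dy ∧ dz gives (-6*x + z) dx ∧ dy ∧ dz
Collecting like 3-forms: d(omega) = (-6*x - 4*y + z) dx ∧ dy ∧ dz.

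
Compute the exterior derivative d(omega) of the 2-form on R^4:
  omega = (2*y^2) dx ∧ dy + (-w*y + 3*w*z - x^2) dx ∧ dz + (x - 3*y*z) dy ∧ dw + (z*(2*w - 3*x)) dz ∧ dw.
d(omega) = (w) dx ∧ dy ∧ dz + (-y) dx ∧ dz ∧ dw + (1) dx ∧ dy ∧ dw + (3*y) dy ∧ dz ∧ dw

For a 2-form omega = sum_{i<j} g_{ij} dx_i ∧ dx_j, the exterior derivative is
  d(omega) = sum_{i<j} d(g_{ij}) ∧ dx_i ∧ dx_j = sum_{i<j, k} (∂g_{ij}/∂x_k) dx_k ∧ dx_i ∧ dx_j.
Expand each term, using dx_k ∧ dx_i ∧ dx_j = sgn(permutation) dx_{(a)} ∧ dx_{(b)} ∧ dx_{(c)} with (a < b < c) sorted:
  d(-w*y + 3*w*z - x^2) includes (∂/∂y)(-w*y + 3*w*z - x^2) dy = (-w) dy, which multiplied by dx ∧ dz gives (w) dx ∧ dy ∧ dz
  d(-w*y + 3*w*z - x^2) includes (∂/∂w)(-w*y + 3*w*z - x^2) dw = (-y + 3*z) dw, which multiplied by dx ∧ dz gives (-y + 3*z) dx ∧ dz ∧ dw
  d(x - 3*y*z) includes (∂/∂x)(x - 3*y*z) dx = (1) dx, which multiplied by dy ∧ dw gives (1) dx ∧ dy ∧ dw
  d(x - 3*y*z) includes (∂/∂z)(x - 3*y*z) dz = (-3*y) dz, which multiplied by dy ∧ dw gives (3*y) dy ∧ dz ∧ dw
  d(z*(2*w - 3*x)) includes (∂/∂x)(z*(2*w - 3*x)) dx = (-3*z) dx, which multiplied by dz ∧ dw gives (-3*z) dx ∧ dz ∧ dw
Collecting like 3-forms: d(omega) = (w) dx ∧ dy ∧ dz + (-y) dx ∧ dz ∧ dw + (1) dx ∧ dy ∧ dw + (3*y) dy ∧ dz ∧ dw.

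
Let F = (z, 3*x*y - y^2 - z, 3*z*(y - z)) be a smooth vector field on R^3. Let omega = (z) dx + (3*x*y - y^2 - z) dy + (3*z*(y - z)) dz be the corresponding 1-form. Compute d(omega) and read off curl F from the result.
d(omega) = (3*z + 1) dy ∧ dz + (1) dz ∧ dx + (3*y) dx ∧ dy; curl F = (3*z + 1, 1, 3*y)

d omega = sum_{i<j} (∂f_j/∂x_i - ∂f_i/∂x_j) dx_i ∧ dx_j. Under the identification (dy ∧ dz, dz ∧ dx, dx ∧ dy) ↔ (e_x, e_y, e_z), the coefficients are exactly the components of curl F. Compute:
  ∂R/∂y - ∂Q/∂z = (3*z) - (-1) = 3*z + 1
  ∂P/∂z - ∂R/∂x = (1) - (0) = 1
  ∂Q/∂x - ∂P/∂y = (3*y) - (0) = 3*y.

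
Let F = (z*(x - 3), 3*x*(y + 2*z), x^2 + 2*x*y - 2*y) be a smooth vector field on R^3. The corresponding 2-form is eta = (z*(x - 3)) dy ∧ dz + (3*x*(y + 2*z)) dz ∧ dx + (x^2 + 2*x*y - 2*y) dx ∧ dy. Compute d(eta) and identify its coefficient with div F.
d(eta) = (3*x + z) dx ∧ dy ∧ dz; div F = 3*x + z

For a 2-form in R^3 of the form above, applying d gives a 3-form with coefficient ∂P/∂x + ∂Q/∂y + ∂R/∂z:
  ∂P/∂x = z
  ∂Q/∂y = 3*x
  ∂R/∂z = 0
Sum = 3*x + z, which is exactly div F.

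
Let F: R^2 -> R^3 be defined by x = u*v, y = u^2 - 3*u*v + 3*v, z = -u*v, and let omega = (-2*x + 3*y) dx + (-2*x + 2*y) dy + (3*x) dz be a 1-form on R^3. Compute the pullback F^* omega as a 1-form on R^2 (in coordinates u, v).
F^* omega = (4*u^3 - 19*u^2*v + 10*u*v^2 + 12*u*v - 9*v^2) du + (-3*u^3 + 10*u^2*v + 6*u^2 - 33*u*v + 18*v) dv

Using F^*(f dg) = (f ∘ F) d(g ∘ F), substitute each coordinate x_i by F_i(u, v) in f_i, and replace dx_i by d F_i = (∂F_i/∂u) du + (∂F_i/∂v) dv.
  For the x component: f_1(F) = 3*u^2 - 11*u*v + 9*v; d F_1 = (v) du + (u) dv
  For the y component: f_2(F) = 2*u^2 - 8*u*v + 6*v; d F_2 = (2*u - 3*v) du + (3 - 3*u) dv
  For the z component: f_3(F) = 3*u*v; d F_3 = (-v) du + (-u) dv
Combining and collecting du, dv coefficients:
  coeff of du: 4*u^3 - 19*u^2*v + 10*u*v^2 + 12*u*v - 9*v^2
  coeff of dv: -3*u^3 + 10*u^2*v + 6*u^2 - 33*u*v + 18*v
F^* omega = (4*u^3 - 19*u^2*v + 10*u*v^2 + 12*u*v - 9*v^2) du + (-3*u^3 + 10*u^2*v + 6*u^2 - 33*u*v + 18*v) dv.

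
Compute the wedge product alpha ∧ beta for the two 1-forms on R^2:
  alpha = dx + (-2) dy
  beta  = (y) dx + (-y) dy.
alpha ∧ beta = (y) dx ∧ dy

Distribute the wedge, using dx_i ∧ dx_j = -dx_j ∧ dx_i and dx_i ∧ dx_i = 0. For each pair (i, j) with i < j, the coefficient of dx_i ∧ dx_j in alpha ∧ beta is (alpha_i * beta_j - alpha_j * beta_i). Collecting: alpha ∧ beta = (y) dx ∧ dy.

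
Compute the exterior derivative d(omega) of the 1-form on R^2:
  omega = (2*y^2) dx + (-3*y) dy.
d(omega) = (-4*y) dx ∧ dy

For a 1-form omega = sum_i f_i dx_i, the exterior derivative is
  d(omega) = sum_{i < j} (∂f_j/∂x_i - ∂f_i/∂x_j) dx_i ∧ dx_j.
  coefficient of dx ∧ dy: ∂f_2/∂x - ∂f_1/∂y = ∂(-3*y)/∂x - ∂(2*y^2)/∂y = -4*y
Assembling: d(omega) = (-4*y) dx ∧ dy.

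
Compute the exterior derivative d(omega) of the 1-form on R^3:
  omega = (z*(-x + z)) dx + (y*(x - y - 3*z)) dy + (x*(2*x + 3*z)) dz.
d(omega) = (y) dx ∧ dy + (5*x + z) dx ∧ dz + (3*y) dy ∧ dz

For a 1-form omega = sum_i f_i dx_i, the exterior derivative is
  d(omega) = sum_{i < j} (∂f_j/∂x_i - ∂f_i/∂x_j) dx_i ∧ dx_j.
  coefficient of dx ∧ dy: ∂f_2/∂x - ∂f_1/∂y = ∂(y*(x - y - 3*z))/∂x - ∂(z*(-x + z))/∂y = y
  coefficient of dx ∧ dz: ∂f_3/∂x - ∂f_1/∂z = ∂(x*(2*x + 3*z))/∂x - ∂(z*(-x + z))/∂z = 5*x + z
  coefficient of dy ∧ dz: ∂f_3/∂y - ∂f_2/∂z = ∂(x*(2*x + 3*z))/∂y - ∂(y*(x - y - 3*z))/∂z = 3*y
Assembling: d(omega) = (y) dx ∧ dy + (5*x + z) dx ∧ dz + (3*y) dy ∧ dz.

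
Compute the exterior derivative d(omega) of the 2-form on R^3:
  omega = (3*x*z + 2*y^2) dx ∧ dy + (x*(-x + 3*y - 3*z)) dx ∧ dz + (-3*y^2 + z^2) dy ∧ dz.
d(omega) = 0

For a 2-form omega = sum_{i<j} g_{ij} dx_i ∧ dx_j, the exterior derivative is
  d(omega) = sum_{i<j} d(g_{ij}) ∧ dx_i ∧ dx_j = sum_{i<j, k} (∂g_{ij}/∂x_k) dx_k ∧ dx_i ∧ dx_j.
Expand each term, using dx_k ∧ dx_i ∧ dx_j = sgn(permutation) dx_{(a)} ∧ dx_{(b)} ∧ dx_{(c)} with (a < b < c) sorted:
  d(3*x*z + 2*y^2) includes (∂/∂z)(3*x*z + 2*y^2) dz = (3*x) dz, which multiplied by dx ∧ dy gives (3*x) dx ∧ dy ∧ dz
  d(x*(-x + 3*y - 3*z)) includes (∂/∂y)(x*(-x + 3*y - 3*z)) dy = (3*x) dy, which multiplied by dx ∧ dz gives (-3*x) dx ∧ dy ∧ dz
Collecting like 3-forms: d(omega) = 0.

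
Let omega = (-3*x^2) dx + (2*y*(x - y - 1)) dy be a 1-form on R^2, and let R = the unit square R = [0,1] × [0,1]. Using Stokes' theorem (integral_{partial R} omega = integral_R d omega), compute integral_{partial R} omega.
integral_(partial R) omega = 1

Stokes: integral_partial_R omega = integral_R d omega with d omega = (∂Q/∂x - ∂P/∂y) dx ∧ dy.
  ∂Q/∂x = 2*y
  ∂P/∂y = 0
  integrand = ∂Q/∂x - ∂P/∂y = 2*y.
Integrating over R: integral_0^1 integral_0^1 (2*y) dx dy = 1.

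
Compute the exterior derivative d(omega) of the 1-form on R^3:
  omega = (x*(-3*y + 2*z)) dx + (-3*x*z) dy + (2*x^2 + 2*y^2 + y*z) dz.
d(omega) = (3*x - 3*z) dx ∧ dy + (2*x) dx ∧ dz + (3*x + 4*y + z) dy ∧ dz

For a 1-form omega = sum_i f_i dx_i, the exterior derivative is
  d(omega) = sum_{i < j} (∂f_j/∂x_i - ∂f_i/∂x_j) dx_i ∧ dx_j.
  coefficient of dx ∧ dy: ∂f_2/∂x - ∂f_1/∂y = ∂(-3*x*z)/∂x - ∂(x*(-3*y + 2*z))/∂y = 3*x - 3*z
  coefficient of dx ∧ dz: ∂f_3/∂x - ∂f_1/∂z = ∂(2*x^2 + 2*y^2 + y*z)/∂x - ∂(x*(-3*y + 2*z))/∂z = 2*x
  coefficient of dy ∧ dz: ∂f_3/∂y - ∂f_2/∂z = ∂(2*x^2 + 2*y^2 + y*z)/∂y - ∂(-3*x*z)/∂z = 3*x + 4*y + z
Assembling: d(omega) = (3*x - 3*z) dx ∧ dy + (2*x) dx ∧ dz + (3*x + 4*y + z) dy ∧ dz.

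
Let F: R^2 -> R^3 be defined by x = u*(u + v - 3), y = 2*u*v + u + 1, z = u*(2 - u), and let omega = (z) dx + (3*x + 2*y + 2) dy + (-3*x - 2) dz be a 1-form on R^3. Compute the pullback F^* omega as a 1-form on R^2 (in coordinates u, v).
F^* omega = (4*u^3 + 11*u^2*v - 14*u^2 + 14*u*v^2 - 11*u*v + 9*u + 8*v) du + (u*(5*u^2 + 14*u*v - 12*u + 8)) dv

Using F^*(f dg) = (f ∘ F) d(g ∘ F), substitute each coordinate x_i by F_i(u, v) in f_i, and replace dx_i by d F_i = (∂F_i/∂u) du + (∂F_i/∂v) dv.
  For the x component: f_1(F) = u*(2 - u); d F_1 = (2*u + v - 3) du + (u) dv
  For the y component: f_2(F) = 3*u^2 + 7*u*v - 7*u + 4; d F_2 = (2*v + 1) du + (2*u) dv
  For the z component: f_3(F) = -3*u^2 - 3*u*v + 9*u - 2; d F_3 = (2 - 2*u) du + (0) dv
Combining and collecting du, dv coefficients:
  coeff of du: 4*u^3 + 11*u^2*v - 14*u^2 + 14*u*v^2 - 11*u*v + 9*u + 8*v
  coeff of dv: u*(5*u^2 + 14*u*v - 12*u + 8)
F^* omega = (4*u^3 + 11*u^2*v - 14*u^2 + 14*u*v^2 - 11*u*v + 9*u + 8*v) du + (u*(5*u^2 + 14*u*v - 12*u + 8)) dv.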